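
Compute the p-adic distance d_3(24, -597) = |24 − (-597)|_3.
d_3(24, -597) = 1/27

Step 1 — x − y = 24 − (-597) = 621. Step 2 — v_3(621) = 3 (factor: 621 = (3^3 · 23); the sign does not affect v_p). Step 3 — |x − y|_3 = 3^{-3} = 1/27.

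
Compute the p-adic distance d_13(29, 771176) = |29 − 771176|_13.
d_13(29, 771176) = 1/28561

Step 1 — x − y = 29 − 771176 = -771147. Step 2 — v_13(-771147) = 4 (factor: -771147 = −(13^4 · 27); the sign does not affect v_p). Step 3 — |x − y|_13 = 13^{-4} = 1/28561.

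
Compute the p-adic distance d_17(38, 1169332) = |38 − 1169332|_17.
d_17(38, 1169332) = 1/83521

Step 1 — x − y = 38 − 1169332 = -1169294. Step 2 — v_17(-1169294) = 4 (factor: -1169294 = −(17^4 · 14); the sign does not affect v_p). Step 3 — |x − y|_17 = 17^{-4} = 1/83521.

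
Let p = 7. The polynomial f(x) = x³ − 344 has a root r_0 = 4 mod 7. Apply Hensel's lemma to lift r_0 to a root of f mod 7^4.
r_3 = 704 (mod 2401)

Hensel: r_{i+1} = r_i − f(r_i)/f′(r_i) mod 7^{i+2}, where f′(x) = 3x². Iterate:
  r_0 = 4 (mod 7)
  r_1 = 18 (mod 49)
  r_2 = 18 (mod 343)
  r_3 = 704 (mod 2401)
Final: r = 704 with f(r) ≡ 0 mod 7^4.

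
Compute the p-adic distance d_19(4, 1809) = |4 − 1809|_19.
d_19(4, 1809) = 1/361

Step 1 — x − y = 4 − 1809 = -1805. Step 2 — v_19(-1805) = 2 (factor: -1805 = −(19^2 · 5); the sign does not affect v_p). Step 3 — |x − y|_19 = 19^{-2} = 1/361.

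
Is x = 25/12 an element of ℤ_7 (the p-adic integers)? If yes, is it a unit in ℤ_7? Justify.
x ∈ ℤ_7^× (unit); v_7(x) = 0

ℤ_7 = {x ∈ ℚ_7 : v_7(x) ≥ 0} and ℤ_7^× = {x ∈ ℤ_7 : v_7(x) = 0}. Here v_7(25/12) = v_7(num) − v_7(den) = 0; compare against these criteria.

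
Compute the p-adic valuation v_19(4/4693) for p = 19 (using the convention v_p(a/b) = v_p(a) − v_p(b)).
v_19(4/4693) = -2

Factor powers of 19 from the numerator and denominator of the reduced fraction: 4 = 19^0 · 4 and 4693 = 19^2 · 13. Apply v_p(a/b) = v_p(a) − v_p(b): v_19(4/4693) = 0 − 2 = -2.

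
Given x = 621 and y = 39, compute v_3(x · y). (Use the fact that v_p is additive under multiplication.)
v_3(24219) = 4

v_p(x) = 3 (factor: 621 = 3^3 · 23); v_p(y) = 1 (factor: 39 = 3^1 · 13). Additivity: v_p(xy) = v_p(x) + v_p(y) = 3 + 1 = 4. (Direct check: xy = 24219 = 3^4 · (299).)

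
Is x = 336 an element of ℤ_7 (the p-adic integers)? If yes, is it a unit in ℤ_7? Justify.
x ∈ ℤ_7 but not a unit; v_7(x) = 1 > 0

ℤ_7 = {x ∈ ℚ_7 : v_7(x) ≥ 0} and ℤ_7^× = {x ∈ ℤ_7 : v_7(x) = 0}. Here v_7(336) = v_7(num) − v_7(den) = 1; compare against these criteria.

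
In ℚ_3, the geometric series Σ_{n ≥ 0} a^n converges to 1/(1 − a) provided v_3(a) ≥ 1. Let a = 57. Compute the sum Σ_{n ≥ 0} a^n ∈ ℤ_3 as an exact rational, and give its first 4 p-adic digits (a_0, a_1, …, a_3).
Σ a^n = 1/(1 − a) = -1/56;  first 4 digits = (1, 1, 1, 0)

v_3(a) = 1 ≥ 1, so the series converges in ℤ_3 to 1/(1 − a) = 1/(1 − 57) = -1/56. Expand this rational in ℤ_3: compute digits iteratively via d_i = x_i mod 3, x_{i+1} = (x_i − d_i)/3. The first 4 digits are (1, 1, 1, 0).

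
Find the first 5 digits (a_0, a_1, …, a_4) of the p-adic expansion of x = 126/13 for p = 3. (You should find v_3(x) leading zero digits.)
(a_0, …, a_4) = (0, 0, 2, 2, 2)

v_3(126/13) = 2, so a_0 = ... = a_1 = 0. Factor out: x = 3^2 · u with u = 14/13 a unit in ℤ_3. Expand u iteratively via a_{v+i} = u_i mod 3, u_{i+1} = (u_i − a_{v+i})/3:
  u_0 = 14/13;  a_2 = 2;  u_1 = (u_0 − 2)/3 = -4/13
  u_1 = -4/13;  a_3 = 2;  u_2 = (u_1 − 2)/3 = -10/13
  u_2 = -10/13;  a_4 = 2;  u_3 = (u_2 − 2)/3 = -12/13
Digits: (0, 0, 2, 2, 2).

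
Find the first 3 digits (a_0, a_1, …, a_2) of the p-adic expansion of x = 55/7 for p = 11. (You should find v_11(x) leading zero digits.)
(a_0, …, a_2) = (0, 7, 1)

v_11(55/7) = 1, so a_0 = ... = a_0 = 0. Factor out: x = 11^1 · u with u = 5/7 a unit in ℤ_11. Expand u iteratively via a_{v+i} = u_i mod 11, u_{i+1} = (u_i − a_{v+i})/11:
  u_0 = 5/7;  a_1 = 7;  u_1 = (u_0 − 7)/11 = -4/7
  u_1 = -4/7;  a_2 = 1;  u_2 = (u_1 − 1)/11 = -1/7
Digits: (0, 7, 1).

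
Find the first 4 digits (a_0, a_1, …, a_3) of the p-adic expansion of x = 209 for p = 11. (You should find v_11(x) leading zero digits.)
(a_0, …, a_3) = (0, 8, 1, 0)

v_11(209) = 1, so a_0 = ... = a_0 = 0. Factor out: x = 11^1 · u with u = 19 a unit in ℤ_11. Expand u iteratively via a_{v+i} = u_i mod 11, u_{i+1} = (u_i − a_{v+i})/11:
  u_0 = 19;  a_1 = 8;  u_1 = (u_0 − 8)/11 = 1
  u_1 = 1;  a_2 = 1;  u_2 = (u_1 − 1)/11 = 0
  u_2 = 0;  a_3 = 0;  u_3 = (u_2 − 0)/11 = 0
Digits: (0, 8, 1, 0).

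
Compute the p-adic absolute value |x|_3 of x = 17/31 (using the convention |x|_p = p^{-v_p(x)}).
|17/31|_3 = 1

Step 1 — compute v_3(x) by factoring powers of 3 out of the numerator and denominator: v_3(17/31) = 0. Step 2 — apply |x|_p = p^{-v_p(x)} = 3^{0} = 1.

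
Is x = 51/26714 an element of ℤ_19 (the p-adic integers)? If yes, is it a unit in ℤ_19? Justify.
x ∉ ℤ_19 (v_19(x) = -2 < 0)

ℤ_19 = {x ∈ ℚ_19 : v_19(x) ≥ 0} and ℤ_19^× = {x ∈ ℤ_19 : v_19(x) = 0}. Here v_19(51/26714) = v_19(num) − v_19(den) = -2; compare against these criteria.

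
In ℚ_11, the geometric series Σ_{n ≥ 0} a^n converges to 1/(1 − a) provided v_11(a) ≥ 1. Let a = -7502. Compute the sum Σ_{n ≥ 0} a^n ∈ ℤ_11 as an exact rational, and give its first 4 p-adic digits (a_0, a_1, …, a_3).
Σ a^n = 1/(1 − a) = 1/7503;  first 4 digits = (1, 0, 4, 5)

v_11(a) = 2 ≥ 1, so the series converges in ℤ_11 to 1/(1 − a) = 1/(1 − (-7502)) = 1/7503. Expand this rational in ℤ_11: compute digits iteratively via d_i = x_i mod 11, x_{i+1} = (x_i − d_i)/11. The first 4 digits are (1, 0, 4, 5).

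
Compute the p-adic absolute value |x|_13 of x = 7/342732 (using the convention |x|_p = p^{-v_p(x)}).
|7/342732|_13 = 28561

Step 1 — compute v_13(x) by factoring powers of 13 out of the numerator and denominator: v_13(7/342732) = -4. Step 2 — apply |x|_p = p^{-v_p(x)} = 13^{4} = 28561.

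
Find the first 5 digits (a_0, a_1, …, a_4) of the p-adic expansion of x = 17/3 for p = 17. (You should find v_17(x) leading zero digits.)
(a_0, …, a_4) = (0, 6, 11, 5, 11)

v_17(17/3) = 1, so a_0 = ... = a_0 = 0. Factor out: x = 17^1 · u with u = 1/3 a unit in ℤ_17. Expand u iteratively via a_{v+i} = u_i mod 17, u_{i+1} = (u_i − a_{v+i})/17:
  u_0 = 1/3;  a_1 = 6;  u_1 = (u_0 − 6)/17 = -1/3
  u_1 = -1/3;  a_2 = 11;  u_2 = (u_1 − 11)/17 = -2/3
  u_2 = -2/3;  a_3 = 5;  u_3 = (u_2 − 5)/17 = -1/3
  u_3 = -1/3;  a_4 = 11;  u_4 = (u_3 − 11)/17 = -2/3
Digits: (0, 6, 11, 5, 11).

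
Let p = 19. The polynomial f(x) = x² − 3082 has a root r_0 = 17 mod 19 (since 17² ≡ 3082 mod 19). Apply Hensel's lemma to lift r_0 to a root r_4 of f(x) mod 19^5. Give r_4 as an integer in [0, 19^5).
r_4 = 1915597 (mod 2476099)

Hensel's recurrence: r_{i+1} = r_i − f(r_i)·(f′(r_i))^{-1} mod 19^{i+2}, with f′(x) = 2x. Iterate:
  r_0 = 17 (mod 19)
  r_1 = 131 (mod 361)
  r_2 = 1936 (mod 6859)
  r_3 = 91103 (mod 130321)
  r_4 = 1915597 (mod 2476099)
Final: r_4 = 1915597, and one checks f(r_4) ≡ 0 mod 19^5.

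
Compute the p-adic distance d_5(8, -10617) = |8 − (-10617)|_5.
d_5(8, -10617) = 1/625

Step 1 — x − y = 8 − (-10617) = 10625. Step 2 — v_5(10625) = 4 (factor: 10625 = (5^4 · 17); the sign does not affect v_p). Step 3 — |x − y|_5 = 5^{-4} = 1/625.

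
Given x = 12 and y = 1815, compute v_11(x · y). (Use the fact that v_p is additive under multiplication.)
v_11(21780) = 2

v_p(x) = 0 (factor: 12 = 11^0 · 12); v_p(y) = 2 (factor: 1815 = 11^2 · 15). Additivity: v_p(xy) = v_p(x) + v_p(y) = 0 + 2 = 2. (Direct check: xy = 21780 = 11^2 · (180).)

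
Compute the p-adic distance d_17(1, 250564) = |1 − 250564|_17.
d_17(1, 250564) = 1/83521

Step 1 — x − y = 1 − 250564 = -250563. Step 2 — v_17(-250563) = 4 (factor: -250563 = −(17^4 · 3); the sign does not affect v_p). Step 3 — |x − y|_17 = 17^{-4} = 1/83521.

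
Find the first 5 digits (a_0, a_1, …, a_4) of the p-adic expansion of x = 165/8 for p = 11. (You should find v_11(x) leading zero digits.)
(a_0, …, a_4) = (0, 6, 1, 4, 1)

v_11(165/8) = 1, so a_0 = ... = a_0 = 0. Factor out: x = 11^1 · u with u = 15/8 a unit in ℤ_11. Expand u iteratively via a_{v+i} = u_i mod 11, u_{i+1} = (u_i − a_{v+i})/11:
  u_0 = 15/8;  a_1 = 6;  u_1 = (u_0 − 6)/11 = -3/8
  u_1 = -3/8;  a_2 = 1;  u_2 = (u_1 − 1)/11 = -1/8
  u_2 = -1/8;  a_3 = 4;  u_3 = (u_2 − 4)/11 = -3/8
  u_3 = -3/8;  a_4 = 1;  u_4 = (u_3 − 1)/11 = -1/8
Digits: (0, 6, 1, 4, 1).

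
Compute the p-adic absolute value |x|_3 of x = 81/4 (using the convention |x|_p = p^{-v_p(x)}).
|81/4|_3 = 1/81

Step 1 — compute v_3(x) by factoring powers of 3 out of the numerator and denominator: v_3(81/4) = 4. Step 2 — apply |x|_p = p^{-v_p(x)} = 3^{-4} = 1/81.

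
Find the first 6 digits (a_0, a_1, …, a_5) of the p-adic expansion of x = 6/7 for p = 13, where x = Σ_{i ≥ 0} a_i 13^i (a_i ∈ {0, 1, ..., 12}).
(a_0, …, a_5) = (12, 1, 11, 1, 11, 1)

v_13(6/7) = 0 (numerator and denominator both coprime to 13), so x ∈ ℤ_13^×. Compute digits iteratively via a_i = x_i mod 13, x_{i+1} = (x_i − a_i)/13, with x_0 = x:
  x_0 = 6/7;  a_0 = 12;  x_1 = (x_0 − 12)/13 = -6/7
  x_1 = -6/7;  a_1 = 1;  x_2 = (x_1 − 1)/13 = -1/7
  x_2 = -1/7;  a_2 = 11;  x_3 = (x_2 − 11)/13 = -6/7
  x_3 = -6/7;  a_3 = 1;  x_4 = (x_3 − 1)/13 = -1/7
  x_4 = -1/7;  a_4 = 11;  x_5 = (x_4 − 11)/13 = -6/7
  x_5 = -6/7;  a_5 = 1;  x_6 = (x_5 − 1)/13 = -1/7
Digits: (12, 1, 11, 1, 11, 1).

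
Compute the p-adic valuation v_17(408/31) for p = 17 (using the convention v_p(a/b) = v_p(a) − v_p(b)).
v_17(408/31) = 1

Factor powers of 17 from the numerator and denominator of the reduced fraction: 408 = 17^1 · 24 and 31 = 17^0 · 31. Apply v_p(a/b) = v_p(a) − v_p(b): v_17(408/31) = 1 − 0 = 1.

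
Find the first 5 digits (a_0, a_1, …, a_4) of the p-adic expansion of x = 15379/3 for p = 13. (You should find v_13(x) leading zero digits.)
(a_0, …, a_4) = (0, 0, 0, 11, 8)

v_13(15379/3) = 3, so a_0 = ... = a_2 = 0. Factor out: x = 13^3 · u with u = 7/3 a unit in ℤ_13. Expand u iteratively via a_{v+i} = u_i mod 13, u_{i+1} = (u_i − a_{v+i})/13:
  u_0 = 7/3;  a_3 = 11;  u_1 = (u_0 − 11)/13 = -2/3
  u_1 = -2/3;  a_4 = 8;  u_2 = (u_1 − 8)/13 = -2/3
Digits: (0, 0, 0, 11, 8).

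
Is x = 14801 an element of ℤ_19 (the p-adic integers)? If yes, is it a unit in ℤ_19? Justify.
x ∈ ℤ_19 but not a unit; v_19(x) = 2 > 0

ℤ_19 = {x ∈ ℚ_19 : v_19(x) ≥ 0} and ℤ_19^× = {x ∈ ℤ_19 : v_19(x) = 0}. Here v_19(14801) = v_19(num) − v_19(den) = 2; compare against these criteria.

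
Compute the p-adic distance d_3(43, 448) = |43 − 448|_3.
d_3(43, 448) = 1/81

Step 1 — x − y = 43 − 448 = -405. Step 2 — v_3(-405) = 4 (factor: -405 = −(3^4 · 5); the sign does not affect v_p). Step 3 — |x − y|_3 = 3^{-4} = 1/81.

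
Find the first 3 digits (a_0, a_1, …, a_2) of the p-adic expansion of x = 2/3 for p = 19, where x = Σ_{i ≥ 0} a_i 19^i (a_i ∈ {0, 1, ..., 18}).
(a_0, …, a_2) = (7, 6, 6)

v_19(2/3) = 0 (numerator and denominator both coprime to 19), so x ∈ ℤ_19^×. Compute digits iteratively via a_i = x_i mod 19, x_{i+1} = (x_i − a_i)/19, with x_0 = x:
  x_0 = 2/3;  a_0 = 7;  x_1 = (x_0 − 7)/19 = -1/3
  x_1 = -1/3;  a_1 = 6;  x_2 = (x_1 − 6)/19 = -1/3
  x_2 = -1/3;  a_2 = 6;  x_3 = (x_2 − 6)/19 = -1/3
Digits: (7, 6, 6).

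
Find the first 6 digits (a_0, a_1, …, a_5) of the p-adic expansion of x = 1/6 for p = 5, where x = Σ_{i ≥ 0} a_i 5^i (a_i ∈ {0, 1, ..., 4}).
(a_0, …, a_5) = (1, 4, 0, 4, 0, 4)

v_5(1/6) = 0 (numerator and denominator both coprime to 5), so x ∈ ℤ_5^×. Compute digits iteratively via a_i = x_i mod 5, x_{i+1} = (x_i − a_i)/5, with x_0 = x:
  x_0 = 1/6;  a_0 = 1;  x_1 = (x_0 − 1)/5 = -1/6
  x_1 = -1/6;  a_1 = 4;  x_2 = (x_1 − 4)/5 = -5/6
  x_2 = -5/6;  a_2 = 0;  x_3 = (x_2 − 0)/5 = -1/6
  x_3 = -1/6;  a_3 = 4;  x_4 = (x_3 − 4)/5 = -5/6
  x_4 = -5/6;  a_4 = 0;  x_5 = (x_4 − 0)/5 = -1/6
  x_5 = -1/6;  a_5 = 4;  x_6 = (x_5 − 4)/5 = -5/6
Digits: (1, 4, 0, 4, 0, 4).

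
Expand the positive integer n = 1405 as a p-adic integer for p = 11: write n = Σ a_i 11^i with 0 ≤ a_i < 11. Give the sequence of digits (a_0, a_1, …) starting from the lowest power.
(a_0, a_1, …) = (8, 6, 0, 1)

Repeated division by 11 gives the digits low-to-high: 1405 = 8 + 6·11^1 + 1·11^3. Digit sequence: (8, 6, 0, 1).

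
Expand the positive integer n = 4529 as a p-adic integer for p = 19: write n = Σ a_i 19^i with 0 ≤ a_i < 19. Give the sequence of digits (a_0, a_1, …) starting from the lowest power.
(a_0, a_1, …) = (7, 10, 12)

Repeated division by 19 gives the digits low-to-high: 4529 = 7 + 10·19^1 + 12·19^2. Digit sequence: (7, 10, 12).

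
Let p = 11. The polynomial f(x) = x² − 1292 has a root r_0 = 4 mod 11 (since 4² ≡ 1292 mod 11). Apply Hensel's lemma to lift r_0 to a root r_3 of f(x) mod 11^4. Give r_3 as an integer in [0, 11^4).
r_3 = 8089 (mod 14641)

Hensel's recurrence: r_{i+1} = r_i − f(r_i)·(f′(r_i))^{-1} mod 11^{i+2}, with f′(x) = 2x. Iterate:
  r_0 = 4 (mod 11)
  r_1 = 103 (mod 121)
  r_2 = 103 (mod 1331)
  r_3 = 8089 (mod 14641)
Final: r_3 = 8089, and one checks f(r_3) ≡ 0 mod 11^4.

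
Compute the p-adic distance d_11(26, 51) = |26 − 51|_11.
d_11(26, 51) = 1

Step 1 — x − y = 26 − 51 = -25. Step 2 — v_11(-25) = 0 (factor: -25 = −(11^0 · 25); the sign does not affect v_p). Step 3 — |x − y|_11 = 11^{0} = 1.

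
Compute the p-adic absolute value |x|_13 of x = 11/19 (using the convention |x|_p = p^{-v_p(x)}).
|11/19|_13 = 1

Step 1 — compute v_13(x) by factoring powers of 13 out of the numerator and denominator: v_13(11/19) = 0. Step 2 — apply |x|_p = p^{-v_p(x)} = 13^{0} = 1.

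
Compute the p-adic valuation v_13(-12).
v_13(-12) = 0

v_13(n) is the largest exponent k such that 13^k divides n. Factor out: -12 = -13^0 · 12. (Sign doesn't affect v_p.) So v_13(-12) = 0.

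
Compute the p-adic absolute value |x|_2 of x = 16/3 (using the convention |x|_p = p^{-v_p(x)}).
|16/3|_2 = 1/16

Step 1 — compute v_2(x) by factoring powers of 2 out of the numerator and denominator: v_2(16/3) = 4. Step 2 — apply |x|_p = p^{-v_p(x)} = 2^{-4} = 1/16.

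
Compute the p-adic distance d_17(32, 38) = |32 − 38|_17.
d_17(32, 38) = 1

Step 1 — x − y = 32 − 38 = -6. Step 2 — v_17(-6) = 0 (factor: -6 = −(17^0 · 6); the sign does not affect v_p). Step 3 — |x − y|_17 = 17^{0} = 1.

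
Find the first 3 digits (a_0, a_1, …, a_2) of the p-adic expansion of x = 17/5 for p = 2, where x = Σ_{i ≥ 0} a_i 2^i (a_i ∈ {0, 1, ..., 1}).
(a_0, …, a_2) = (1, 0, 1)

v_2(17/5) = 0 (numerator and denominator both coprime to 2), so x ∈ ℤ_2^×. Compute digits iteratively via a_i = x_i mod 2, x_{i+1} = (x_i − a_i)/2, with x_0 = x:
  x_0 = 17/5;  a_0 = 1;  x_1 = (x_0 − 1)/2 = 6/5
  x_1 = 6/5;  a_1 = 0;  x_2 = (x_1 − 0)/2 = 3/5
  x_2 = 3/5;  a_2 = 1;  x_3 = (x_2 − 1)/2 = -1/5
Digits: (1, 0, 1).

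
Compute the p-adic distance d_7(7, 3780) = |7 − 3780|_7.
d_7(7, 3780) = 1/343

Step 1 — x − y = 7 − 3780 = -3773. Step 2 — v_7(-3773) = 3 (factor: -3773 = −(7^3 · 11); the sign does not affect v_p). Step 3 — |x − y|_7 = 7^{-3} = 1/343.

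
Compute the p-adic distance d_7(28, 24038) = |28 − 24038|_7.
d_7(28, 24038) = 1/2401

Step 1 — x − y = 28 − 24038 = -24010. Step 2 — v_7(-24010) = 4 (factor: -24010 = −(7^4 · 10); the sign does not affect v_p). Step 3 — |x − y|_7 = 7^{-4} = 1/2401.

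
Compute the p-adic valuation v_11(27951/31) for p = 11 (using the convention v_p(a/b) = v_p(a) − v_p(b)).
v_11(27951/31) = 3

Factor powers of 11 from the numerator and denominator of the reduced fraction: 27951 = 11^3 · 21 and 31 = 11^0 · 31. Apply v_p(a/b) = v_p(a) − v_p(b): v_11(27951/31) = 3 − 0 = 3.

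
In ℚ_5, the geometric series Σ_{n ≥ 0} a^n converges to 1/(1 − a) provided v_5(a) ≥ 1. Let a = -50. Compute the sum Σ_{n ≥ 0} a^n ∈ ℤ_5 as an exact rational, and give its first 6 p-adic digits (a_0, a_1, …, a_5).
Σ a^n = 1/(1 − a) = 1/51;  first 6 digits = (1, 0, 3, 4, 3, 0)

v_5(a) = 2 ≥ 1, so the series converges in ℤ_5 to 1/(1 − a) = 1/(1 − (-50)) = 1/51. Expand this rational in ℤ_5: compute digits iteratively via d_i = x_i mod 5, x_{i+1} = (x_i − d_i)/5. The first 6 digits are (1, 0, 3, 4, 3, 0).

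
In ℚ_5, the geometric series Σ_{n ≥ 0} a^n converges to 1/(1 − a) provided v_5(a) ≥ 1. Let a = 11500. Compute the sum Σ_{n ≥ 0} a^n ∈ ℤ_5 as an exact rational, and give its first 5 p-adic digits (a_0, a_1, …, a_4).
Σ a^n = 1/(1 − a) = -1/11499;  first 5 digits = (1, 0, 0, 2, 3)

v_5(a) = 3 ≥ 1, so the series converges in ℤ_5 to 1/(1 − a) = 1/(1 − 11500) = -1/11499. Expand this rational in ℤ_5: compute digits iteratively via d_i = x_i mod 5, x_{i+1} = (x_i − d_i)/5. The first 5 digits are (1, 0, 0, 2, 3).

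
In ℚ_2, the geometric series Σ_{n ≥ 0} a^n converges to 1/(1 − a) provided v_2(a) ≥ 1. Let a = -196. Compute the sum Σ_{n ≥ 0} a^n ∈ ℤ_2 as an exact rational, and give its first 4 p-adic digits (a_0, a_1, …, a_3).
Σ a^n = 1/(1 − a) = 1/197;  first 4 digits = (1, 0, 1, 1)

v_2(a) = 2 ≥ 1, so the series converges in ℤ_2 to 1/(1 − a) = 1/(1 − (-196)) = 1/197. Expand this rational in ℤ_2: compute digits iteratively via d_i = x_i mod 2, x_{i+1} = (x_i − d_i)/2. The first 4 digits are (1, 0, 1, 1).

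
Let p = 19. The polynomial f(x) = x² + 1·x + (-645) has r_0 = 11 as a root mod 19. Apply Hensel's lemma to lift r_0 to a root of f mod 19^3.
r_2 = 4742 (mod 6859)

Hensel: r_{i+1} = r_i − f(r_i)·(f′(r_i))^{-1} mod 19^{i+2}, f′(x) = 2x + 1. Iterate:
  r_0 = 11 (mod 19)
  r_1 = 49 (mod 361)
  r_2 = 4742 (mod 6859)
Final: r = 4742 satisfies f(r) ≡ 0 mod 19^3.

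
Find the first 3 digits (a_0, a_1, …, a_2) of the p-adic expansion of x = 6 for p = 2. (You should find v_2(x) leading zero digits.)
(a_0, …, a_2) = (0, 1, 1)

v_2(6) = 1, so a_0 = ... = a_0 = 0. Factor out: x = 2^1 · u with u = 3 a unit in ℤ_2. Expand u iteratively via a_{v+i} = u_i mod 2, u_{i+1} = (u_i − a_{v+i})/2:
  u_0 = 3;  a_1 = 1;  u_1 = (u_0 − 1)/2 = 1
  u_1 = 1;  a_2 = 1;  u_2 = (u_1 − 1)/2 = 0
Digits: (0, 1, 1).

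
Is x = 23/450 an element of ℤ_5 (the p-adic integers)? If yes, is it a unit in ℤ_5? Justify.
x ∉ ℤ_5 (v_5(x) = -2 < 0)

ℤ_5 = {x ∈ ℚ_5 : v_5(x) ≥ 0} and ℤ_5^× = {x ∈ ℤ_5 : v_5(x) = 0}. Here v_5(23/450) = v_5(num) − v_5(den) = -2; compare against these criteria.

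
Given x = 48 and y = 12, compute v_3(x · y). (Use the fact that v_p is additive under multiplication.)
v_3(576) = 2

v_p(x) = 1 (factor: 48 = 3^1 · 16); v_p(y) = 1 (factor: 12 = 3^1 · 4). Additivity: v_p(xy) = v_p(x) + v_p(y) = 1 + 1 = 2. (Direct check: xy = 576 = 3^2 · (64).)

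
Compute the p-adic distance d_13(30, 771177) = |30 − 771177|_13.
d_13(30, 771177) = 1/28561

Step 1 — x − y = 30 − 771177 = -771147. Step 2 — v_13(-771147) = 4 (factor: -771147 = −(13^4 · 27); the sign does not affect v_p). Step 3 — |x − y|_13 = 13^{-4} = 1/28561.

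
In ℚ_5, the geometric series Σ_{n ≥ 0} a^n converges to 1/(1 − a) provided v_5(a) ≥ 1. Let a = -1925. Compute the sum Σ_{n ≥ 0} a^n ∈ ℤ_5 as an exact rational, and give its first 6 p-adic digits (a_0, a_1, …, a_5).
Σ a^n = 1/(1 − a) = 1/1926;  first 6 digits = (1, 0, 3, 4, 0, 0)

v_5(a) = 2 ≥ 1, so the series converges in ℤ_5 to 1/(1 − a) = 1/(1 − (-1925)) = 1/1926. Expand this rational in ℤ_5: compute digits iteratively via d_i = x_i mod 5, x_{i+1} = (x_i − d_i)/5. The first 6 digits are (1, 0, 3, 4, 0, 0).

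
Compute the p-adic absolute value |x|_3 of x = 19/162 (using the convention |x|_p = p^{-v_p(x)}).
|19/162|_3 = 81

Step 1 — compute v_3(x) by factoring powers of 3 out of the numerator and denominator: v_3(19/162) = -4. Step 2 — apply |x|_p = p^{-v_p(x)} = 3^{4} = 81.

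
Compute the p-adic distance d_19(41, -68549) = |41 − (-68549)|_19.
d_19(41, -68549) = 1/6859

Step 1 — x − y = 41 − (-68549) = 68590. Step 2 — v_19(68590) = 3 (factor: 68590 = (19^3 · 10); the sign does not affect v_p). Step 3 — |x − y|_19 = 19^{-3} = 1/6859.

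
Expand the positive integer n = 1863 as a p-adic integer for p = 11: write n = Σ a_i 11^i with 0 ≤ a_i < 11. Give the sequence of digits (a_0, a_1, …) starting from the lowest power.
(a_0, a_1, …) = (4, 4, 4, 1)

Repeated division by 11 gives the digits low-to-high: 1863 = 4 + 4·11^1 + 4·11^2 + 1·11^3. Digit sequence: (4, 4, 4, 1).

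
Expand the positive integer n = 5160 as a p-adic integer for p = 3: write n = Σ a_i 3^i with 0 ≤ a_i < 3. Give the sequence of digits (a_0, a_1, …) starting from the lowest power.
(a_0, a_1, …) = (0, 1, 0, 2, 0, 0, 1, 2)

Repeated division by 3 gives the digits low-to-high: 5160 = 1·3^1 + 2·3^3 + 1·3^6 + 2·3^7. Digit sequence: (0, 1, 0, 2, 0, 0, 1, 2).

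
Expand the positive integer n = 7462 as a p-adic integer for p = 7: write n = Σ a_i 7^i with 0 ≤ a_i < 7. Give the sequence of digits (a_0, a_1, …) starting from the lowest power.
(a_0, a_1, …) = (0, 2, 5, 0, 3)

Repeated division by 7 gives the digits low-to-high: 7462 = 2·7^1 + 5·7^2 + 3·7^4. Digit sequence: (0, 2, 5, 0, 3).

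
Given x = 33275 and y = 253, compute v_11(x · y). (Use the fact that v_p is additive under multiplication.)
v_11(8418575) = 4

v_p(x) = 3 (factor: 33275 = 11^3 · 25); v_p(y) = 1 (factor: 253 = 11^1 · 23). Additivity: v_p(xy) = v_p(x) + v_p(y) = 3 + 1 = 4. (Direct check: xy = 8418575 = 11^4 · (575).)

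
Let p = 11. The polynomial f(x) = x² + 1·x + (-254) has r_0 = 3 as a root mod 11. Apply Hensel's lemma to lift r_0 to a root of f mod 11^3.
r_2 = 608 (mod 1331)

Hensel: r_{i+1} = r_i − f(r_i)·(f′(r_i))^{-1} mod 11^{i+2}, f′(x) = 2x + 1. Iterate:
  r_0 = 3 (mod 11)
  r_1 = 3 (mod 121)
  r_2 = 608 (mod 1331)
Final: r = 608 satisfies f(r) ≡ 0 mod 11^3.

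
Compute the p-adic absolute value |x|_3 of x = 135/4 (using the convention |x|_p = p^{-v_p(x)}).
|135/4|_3 = 1/27

Step 1 — compute v_3(x) by factoring powers of 3 out of the numerator and denominator: v_3(135/4) = 3. Step 2 — apply |x|_p = p^{-v_p(x)} = 3^{-3} = 1/27.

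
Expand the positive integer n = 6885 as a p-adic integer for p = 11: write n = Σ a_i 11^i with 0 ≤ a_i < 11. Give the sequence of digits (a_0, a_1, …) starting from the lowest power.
(a_0, a_1, …) = (10, 9, 1, 5)

Repeated division by 11 gives the digits low-to-high: 6885 = 10 + 9·11^1 + 1·11^2 + 5·11^3. Digit sequence: (10, 9, 1, 5).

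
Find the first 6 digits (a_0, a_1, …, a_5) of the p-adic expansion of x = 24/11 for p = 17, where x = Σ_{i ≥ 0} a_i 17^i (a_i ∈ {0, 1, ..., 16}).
(a_0, …, a_5) = (13, 4, 9, 1, 3, 6)

v_17(24/11) = 0 (numerator and denominator both coprime to 17), so x ∈ ℤ_17^×. Compute digits iteratively via a_i = x_i mod 17, x_{i+1} = (x_i − a_i)/17, with x_0 = x:
  x_0 = 24/11;  a_0 = 13;  x_1 = (x_0 − 13)/17 = -7/11
  x_1 = -7/11;  a_1 = 4;  x_2 = (x_1 − 4)/17 = -3/11
  x_2 = -3/11;  a_2 = 9;  x_3 = (x_2 − 9)/17 = -6/11
  x_3 = -6/11;  a_3 = 1;  x_4 = (x_3 − 1)/17 = -1/11
  x_4 = -1/11;  a_4 = 3;  x_5 = (x_4 − 3)/17 = -2/11
  x_5 = -2/11;  a_5 = 6;  x_6 = (x_5 − 6)/17 = -4/11
Digits: (13, 4, 9, 1, 3, 6).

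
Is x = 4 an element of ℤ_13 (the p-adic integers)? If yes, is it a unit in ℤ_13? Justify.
x ∈ ℤ_13^× (unit); v_13(x) = 0

ℤ_13 = {x ∈ ℚ_13 : v_13(x) ≥ 0} and ℤ_13^× = {x ∈ ℤ_13 : v_13(x) = 0}. Here v_13(4) = v_13(num) − v_13(den) = 0; compare against these criteria.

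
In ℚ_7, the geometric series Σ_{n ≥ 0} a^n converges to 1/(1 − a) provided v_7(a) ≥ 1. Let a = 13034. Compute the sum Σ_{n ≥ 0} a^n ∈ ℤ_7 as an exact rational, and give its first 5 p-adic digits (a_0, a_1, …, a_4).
Σ a^n = 1/(1 − a) = -1/13033;  first 5 digits = (1, 0, 0, 3, 5)

v_7(a) = 3 ≥ 1, so the series converges in ℤ_7 to 1/(1 − a) = 1/(1 − 13034) = -1/13033. Expand this rational in ℤ_7: compute digits iteratively via d_i = x_i mod 7, x_{i+1} = (x_i − d_i)/7. The first 5 digits are (1, 0, 0, 3, 5).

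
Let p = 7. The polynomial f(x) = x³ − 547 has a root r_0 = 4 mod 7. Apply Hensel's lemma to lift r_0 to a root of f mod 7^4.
r_3 = 452 (mod 2401)

Hensel: r_{i+1} = r_i − f(r_i)/f′(r_i) mod 7^{i+2}, where f′(x) = 3x². Iterate:
  r_0 = 4 (mod 7)
  r_1 = 11 (mod 49)
  r_2 = 109 (mod 343)
  r_3 = 452 (mod 2401)
Final: r = 452 with f(r) ≡ 0 mod 7^4.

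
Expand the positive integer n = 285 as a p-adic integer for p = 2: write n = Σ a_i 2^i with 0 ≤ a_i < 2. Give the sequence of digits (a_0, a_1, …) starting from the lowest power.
(a_0, a_1, …) = (1, 0, 1, 1, 1, 0, 0, 0, 1)

Repeated division by 2 gives the digits low-to-high: 285 = 1 + 1·2^2 + 1·2^3 + 1·2^4 + 1·2^8. Digit sequence: (1, 0, 1, 1, 1, 0, 0, 0, 1).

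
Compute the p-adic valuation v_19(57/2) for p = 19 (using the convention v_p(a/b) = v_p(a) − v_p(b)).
v_19(57/2) = 1

Factor powers of 19 from the numerator and denominator of the reduced fraction: 57 = 19^1 · 3 and 2 = 19^0 · 2. Apply v_p(a/b) = v_p(a) − v_p(b): v_19(57/2) = 1 − 0 = 1.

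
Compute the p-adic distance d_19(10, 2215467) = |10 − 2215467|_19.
d_19(10, 2215467) = 1/130321

Step 1 — x − y = 10 − 2215467 = -2215457. Step 2 — v_19(-2215457) = 4 (factor: -2215457 = −(19^4 · 17); the sign does not affect v_p). Step 3 — |x − y|_19 = 19^{-4} = 1/130321.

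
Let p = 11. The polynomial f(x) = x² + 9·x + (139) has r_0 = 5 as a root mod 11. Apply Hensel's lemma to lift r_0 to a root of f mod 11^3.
r_2 = 478 (mod 1331)

Hensel: r_{i+1} = r_i − f(r_i)·(f′(r_i))^{-1} mod 11^{i+2}, f′(x) = 2x + 9. Iterate:
  r_0 = 5 (mod 11)
  r_1 = 115 (mod 121)
  r_2 = 478 (mod 1331)
Final: r = 478 satisfies f(r) ≡ 0 mod 11^3.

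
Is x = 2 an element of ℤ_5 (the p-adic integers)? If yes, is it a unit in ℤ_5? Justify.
x ∈ ℤ_5^× (unit); v_5(x) = 0

ℤ_5 = {x ∈ ℚ_5 : v_5(x) ≥ 0} and ℤ_5^× = {x ∈ ℤ_5 : v_5(x) = 0}. Here v_5(2) = v_5(num) − v_5(den) = 0; compare against these criteria.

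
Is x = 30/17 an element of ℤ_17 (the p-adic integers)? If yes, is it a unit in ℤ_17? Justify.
x ∉ ℤ_17 (v_17(x) = -1 < 0)

ℤ_17 = {x ∈ ℚ_17 : v_17(x) ≥ 0} and ℤ_17^× = {x ∈ ℤ_17 : v_17(x) = 0}. Here v_17(30/17) = v_17(num) − v_17(den) = -1; compare against these criteria.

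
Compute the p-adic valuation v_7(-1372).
v_7(-1372) = 3

v_7(n) is the largest exponent k such that 7^k divides n. Factor out: -1372 = -7^3 · 4. (Sign doesn't affect v_p.) So v_7(-1372) = 3.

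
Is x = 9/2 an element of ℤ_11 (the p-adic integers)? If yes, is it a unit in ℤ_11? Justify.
x ∈ ℤ_11^× (unit); v_11(x) = 0

ℤ_11 = {x ∈ ℚ_11 : v_11(x) ≥ 0} and ℤ_11^× = {x ∈ ℤ_11 : v_11(x) = 0}. Here v_11(9/2) = v_11(num) − v_11(den) = 0; compare against these criteria.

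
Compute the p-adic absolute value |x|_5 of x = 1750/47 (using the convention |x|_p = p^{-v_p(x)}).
|1750/47|_5 = 1/125

Step 1 — compute v_5(x) by factoring powers of 5 out of the numerator and denominator: v_5(1750/47) = 3. Step 2 — apply |x|_p = p^{-v_p(x)} = 5^{-3} = 1/125.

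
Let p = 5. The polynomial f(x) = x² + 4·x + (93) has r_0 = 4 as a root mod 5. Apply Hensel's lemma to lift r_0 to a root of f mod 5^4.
r_3 = 254 (mod 625)

Hensel: r_{i+1} = r_i − f(r_i)·(f′(r_i))^{-1} mod 5^{i+2}, f′(x) = 2x + 4. Iterate:
  r_0 = 4 (mod 5)
  r_1 = 4 (mod 25)
  r_2 = 4 (mod 125)
  r_3 = 254 (mod 625)
Final: r = 254 satisfies f(r) ≡ 0 mod 5^4.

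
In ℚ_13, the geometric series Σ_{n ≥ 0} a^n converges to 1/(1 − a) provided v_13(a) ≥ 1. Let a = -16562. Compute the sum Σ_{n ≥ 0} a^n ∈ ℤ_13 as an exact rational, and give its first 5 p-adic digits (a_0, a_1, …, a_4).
Σ a^n = 1/(1 − a) = 1/16563;  first 5 digits = (1, 0, 6, 5, 9)

v_13(a) = 2 ≥ 1, so the series converges in ℤ_13 to 1/(1 − a) = 1/(1 − (-16562)) = 1/16563. Expand this rational in ℤ_13: compute digits iteratively via d_i = x_i mod 13, x_{i+1} = (x_i − d_i)/13. The first 5 digits are (1, 0, 6, 5, 9).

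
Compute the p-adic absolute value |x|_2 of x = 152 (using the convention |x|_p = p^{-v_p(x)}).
|152|_2 = 1/8

Step 1 — compute v_2(x) by factoring powers of 2 out of the numerator and denominator: v_2(152) = 3. Step 2 — apply |x|_p = p^{-v_p(x)} = 2^{-3} = 1/8.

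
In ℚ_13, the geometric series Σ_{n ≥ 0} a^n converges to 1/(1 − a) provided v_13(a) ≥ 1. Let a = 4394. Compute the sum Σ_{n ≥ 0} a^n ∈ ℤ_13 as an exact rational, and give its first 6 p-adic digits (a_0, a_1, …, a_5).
Σ a^n = 1/(1 − a) = -1/4393;  first 6 digits = (1, 0, 0, 2, 0, 0)

v_13(a) = 3 ≥ 1, so the series converges in ℤ_13 to 1/(1 − a) = 1/(1 − 4394) = -1/4393. Expand this rational in ℤ_13: compute digits iteratively via d_i = x_i mod 13, x_{i+1} = (x_i − d_i)/13. The first 6 digits are (1, 0, 0, 2, 0, 0).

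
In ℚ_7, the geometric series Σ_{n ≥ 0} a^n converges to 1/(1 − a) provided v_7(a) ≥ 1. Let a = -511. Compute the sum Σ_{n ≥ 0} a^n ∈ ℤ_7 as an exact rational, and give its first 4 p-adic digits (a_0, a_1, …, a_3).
Σ a^n = 1/(1 − a) = 1/512;  first 4 digits = (1, 4, 5, 4)

v_7(a) = 1 ≥ 1, so the series converges in ℤ_7 to 1/(1 − a) = 1/(1 − (-511)) = 1/512. Expand this rational in ℤ_7: compute digits iteratively via d_i = x_i mod 7, x_{i+1} = (x_i − d_i)/7. The first 4 digits are (1, 4, 5, 4).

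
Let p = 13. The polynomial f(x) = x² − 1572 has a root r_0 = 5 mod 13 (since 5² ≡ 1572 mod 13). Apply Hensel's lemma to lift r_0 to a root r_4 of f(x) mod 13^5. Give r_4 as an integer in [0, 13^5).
r_4 = 288423 (mod 371293)

Hensel's recurrence: r_{i+1} = r_i − f(r_i)·(f′(r_i))^{-1} mod 13^{i+2}, with f′(x) = 2x. Iterate:
  r_0 = 5 (mod 13)
  r_1 = 109 (mod 169)
  r_2 = 616 (mod 2197)
  r_3 = 2813 (mod 28561)
  r_4 = 288423 (mod 371293)
Final: r_4 = 288423, and one checks f(r_4) ≡ 0 mod 13^5.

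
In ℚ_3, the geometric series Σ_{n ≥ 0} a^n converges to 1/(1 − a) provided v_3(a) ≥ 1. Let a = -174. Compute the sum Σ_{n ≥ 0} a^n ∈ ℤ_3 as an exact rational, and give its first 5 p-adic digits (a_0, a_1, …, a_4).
Σ a^n = 1/(1 − a) = 1/175;  first 5 digits = (1, 2, 2, 0, 0)

v_3(a) = 1 ≥ 1, so the series converges in ℤ_3 to 1/(1 − a) = 1/(1 − (-174)) = 1/175. Expand this rational in ℤ_3: compute digits iteratively via d_i = x_i mod 3, x_{i+1} = (x_i − d_i)/3. The first 5 digits are (1, 2, 2, 0, 0).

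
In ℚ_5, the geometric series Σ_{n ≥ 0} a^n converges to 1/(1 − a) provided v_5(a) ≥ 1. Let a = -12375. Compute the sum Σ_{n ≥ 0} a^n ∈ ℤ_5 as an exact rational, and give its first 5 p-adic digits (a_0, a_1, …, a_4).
Σ a^n = 1/(1 − a) = 1/12376;  first 5 digits = (1, 0, 0, 1, 0)

v_5(a) = 3 ≥ 1, so the series converges in ℤ_5 to 1/(1 − a) = 1/(1 − (-12375)) = 1/12376. Expand this rational in ℤ_5: compute digits iteratively via d_i = x_i mod 5, x_{i+1} = (x_i − d_i)/5. The first 5 digits are (1, 0, 0, 1, 0).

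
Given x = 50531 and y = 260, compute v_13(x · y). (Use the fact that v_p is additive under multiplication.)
v_13(13138060) = 4

v_p(x) = 3 (factor: 50531 = 13^3 · 23); v_p(y) = 1 (factor: 260 = 13^1 · 20). Additivity: v_p(xy) = v_p(x) + v_p(y) = 3 + 1 = 4. (Direct check: xy = 13138060 = 13^4 · (460).)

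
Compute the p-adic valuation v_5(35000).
v_5(35000) = 4

v_5(n) is the largest exponent k such that 5^k divides n. Factor out: 35000 = 5^4 · 56. (Sign doesn't affect v_p.) So v_5(35000) = 4.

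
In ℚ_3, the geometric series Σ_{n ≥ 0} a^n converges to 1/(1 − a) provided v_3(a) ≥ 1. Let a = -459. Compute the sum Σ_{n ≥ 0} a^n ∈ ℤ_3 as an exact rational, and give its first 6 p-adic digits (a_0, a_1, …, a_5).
Σ a^n = 1/(1 − a) = 1/460;  first 6 digits = (1, 0, 0, 1, 0, 1)

v_3(a) = 3 ≥ 1, so the series converges in ℤ_3 to 1/(1 − a) = 1/(1 − (-459)) = 1/460. Expand this rational in ℤ_3: compute digits iteratively via d_i = x_i mod 3, x_{i+1} = (x_i − d_i)/3. The first 6 digits are (1, 0, 0, 1, 0, 1).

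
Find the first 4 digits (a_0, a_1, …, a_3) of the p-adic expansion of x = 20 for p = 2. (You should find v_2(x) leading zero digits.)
(a_0, …, a_3) = (0, 0, 1, 0)

v_2(20) = 2, so a_0 = ... = a_1 = 0. Factor out: x = 2^2 · u with u = 5 a unit in ℤ_2. Expand u iteratively via a_{v+i} = u_i mod 2, u_{i+1} = (u_i − a_{v+i})/2:
  u_0 = 5;  a_2 = 1;  u_1 = (u_0 − 1)/2 = 2
  u_1 = 2;  a_3 = 0;  u_2 = (u_1 − 0)/2 = 1
Digits: (0, 0, 1, 0).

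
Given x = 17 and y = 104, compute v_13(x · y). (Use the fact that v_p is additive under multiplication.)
v_13(1768) = 1

v_p(x) = 0 (factor: 17 = 13^0 · 17); v_p(y) = 1 (factor: 104 = 13^1 · 8). Additivity: v_p(xy) = v_p(x) + v_p(y) = 0 + 1 = 1. (Direct check: xy = 1768 = 13^1 · (136).)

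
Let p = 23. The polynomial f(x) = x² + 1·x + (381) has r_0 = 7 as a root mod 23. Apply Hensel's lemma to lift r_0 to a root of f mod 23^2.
r_1 = 260 (mod 529)

Hensel: r_{i+1} = r_i − f(r_i)·(f′(r_i))^{-1} mod 23^{i+2}, f′(x) = 2x + 1. Iterate:
  r_0 = 7 (mod 23)
  r_1 = 260 (mod 529)
Final: r = 260 satisfies f(r) ≡ 0 mod 23^2.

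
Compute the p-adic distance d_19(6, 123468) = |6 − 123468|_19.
d_19(6, 123468) = 1/6859

Step 1 — x − y = 6 − 123468 = -123462. Step 2 — v_19(-123462) = 3 (factor: -123462 = −(19^3 · 18); the sign does not affect v_p). Step 3 — |x − y|_19 = 19^{-3} = 1/6859.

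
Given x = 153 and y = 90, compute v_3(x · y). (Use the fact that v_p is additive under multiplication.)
v_3(13770) = 4

v_p(x) = 2 (factor: 153 = 3^2 · 17); v_p(y) = 2 (factor: 90 = 3^2 · 10). Additivity: v_p(xy) = v_p(x) + v_p(y) = 2 + 2 = 4. (Direct check: xy = 13770 = 3^4 · (170).)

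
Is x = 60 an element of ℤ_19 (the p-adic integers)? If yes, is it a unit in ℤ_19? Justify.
x ∈ ℤ_19^× (unit); v_19(x) = 0

ℤ_19 = {x ∈ ℚ_19 : v_19(x) ≥ 0} and ℤ_19^× = {x ∈ ℤ_19 : v_19(x) = 0}. Here v_19(60) = v_19(num) − v_19(den) = 0; compare against these criteria.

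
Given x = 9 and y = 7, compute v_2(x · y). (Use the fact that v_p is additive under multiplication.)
v_2(63) = 0

v_p(x) = 0 (factor: 9 = 2^0 · 9); v_p(y) = 0 (factor: 7 = 2^0 · 7). Additivity: v_p(xy) = v_p(x) + v_p(y) = 0 + 0 = 0. (Direct check: xy = 63 = 2^0 · (63).)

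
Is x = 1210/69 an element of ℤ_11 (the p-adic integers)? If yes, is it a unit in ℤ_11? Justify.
x ∈ ℤ_11 but not a unit; v_11(x) = 2 > 0

ℤ_11 = {x ∈ ℚ_11 : v_11(x) ≥ 0} and ℤ_11^× = {x ∈ ℤ_11 : v_11(x) = 0}. Here v_11(1210/69) = v_11(num) − v_11(den) = 2; compare against these criteria.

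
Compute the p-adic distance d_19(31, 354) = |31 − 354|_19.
d_19(31, 354) = 1/19

Step 1 — x − y = 31 − 354 = -323. Step 2 — v_19(-323) = 1 (factor: -323 = −(19^1 · 17); the sign does not affect v_p). Step 3 — |x − y|_19 = 19^{-1} = 1/19.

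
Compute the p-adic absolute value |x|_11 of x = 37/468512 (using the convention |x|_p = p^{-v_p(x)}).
|37/468512|_11 = 14641

Step 1 — compute v_11(x) by factoring powers of 11 out of the numerator and denominator: v_11(37/468512) = -4. Step 2 — apply |x|_p = p^{-v_p(x)} = 11^{4} = 14641.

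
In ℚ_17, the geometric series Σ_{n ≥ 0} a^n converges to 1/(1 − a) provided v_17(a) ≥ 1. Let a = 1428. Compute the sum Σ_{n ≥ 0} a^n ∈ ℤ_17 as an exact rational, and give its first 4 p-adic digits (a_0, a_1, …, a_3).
Σ a^n = 1/(1 − a) = -1/1427;  first 4 digits = (1, 16, 5, 6)

v_17(a) = 1 ≥ 1, so the series converges in ℤ_17 to 1/(1 − a) = 1/(1 − 1428) = -1/1427. Expand this rational in ℤ_17: compute digits iteratively via d_i = x_i mod 17, x_{i+1} = (x_i − d_i)/17. The first 4 digits are (1, 16, 5, 6).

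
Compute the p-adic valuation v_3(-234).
v_3(-234) = 2

v_3(n) is the largest exponent k such that 3^k divides n. Factor out: -234 = -3^2 · 26. (Sign doesn't affect v_p.) So v_3(-234) = 2.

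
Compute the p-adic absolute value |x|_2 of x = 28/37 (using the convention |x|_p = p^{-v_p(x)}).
|28/37|_2 = 1/4

Step 1 — compute v_2(x) by factoring powers of 2 out of the numerator and denominator: v_2(28/37) = 2. Step 2 — apply |x|_p = p^{-v_p(x)} = 2^{-2} = 1/4.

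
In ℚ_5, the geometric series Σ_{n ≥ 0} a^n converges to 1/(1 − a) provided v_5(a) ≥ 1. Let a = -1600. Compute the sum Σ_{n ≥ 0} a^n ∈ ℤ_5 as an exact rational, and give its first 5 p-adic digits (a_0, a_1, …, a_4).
Σ a^n = 1/(1 − a) = 1/1601;  first 5 digits = (1, 0, 1, 2, 3)

v_5(a) = 2 ≥ 1, so the series converges in ℤ_5 to 1/(1 − a) = 1/(1 − (-1600)) = 1/1601. Expand this rational in ℤ_5: compute digits iteratively via d_i = x_i mod 5, x_{i+1} = (x_i − d_i)/5. The first 5 digits are (1, 0, 1, 2, 3).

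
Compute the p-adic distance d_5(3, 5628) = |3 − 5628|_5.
d_5(3, 5628) = 1/625

Step 1 — x − y = 3 − 5628 = -5625. Step 2 — v_5(-5625) = 4 (factor: -5625 = −(5^4 · 9); the sign does not affect v_p). Step 3 — |x − y|_5 = 5^{-4} = 1/625.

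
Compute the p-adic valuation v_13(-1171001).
v_13(-1171001) = 4

v_13(n) is the largest exponent k such that 13^k divides n. Factor out: -1171001 = -13^4 · 41. (Sign doesn't affect v_p.) So v_13(-1171001) = 4.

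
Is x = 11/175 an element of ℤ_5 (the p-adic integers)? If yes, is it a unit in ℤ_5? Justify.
x ∉ ℤ_5 (v_5(x) = -2 < 0)

ℤ_5 = {x ∈ ℚ_5 : v_5(x) ≥ 0} and ℤ_5^× = {x ∈ ℤ_5 : v_5(x) = 0}. Here v_5(11/175) = v_5(num) − v_5(den) = -2; compare against these criteria.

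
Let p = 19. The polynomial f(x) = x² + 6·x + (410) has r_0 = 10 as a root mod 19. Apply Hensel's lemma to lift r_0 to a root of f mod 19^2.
r_1 = 238 (mod 361)

Hensel: r_{i+1} = r_i − f(r_i)·(f′(r_i))^{-1} mod 19^{i+2}, f′(x) = 2x + 6. Iterate:
  r_0 = 10 (mod 19)
  r_1 = 238 (mod 361)
Final: r = 238 satisfies f(r) ≡ 0 mod 19^2.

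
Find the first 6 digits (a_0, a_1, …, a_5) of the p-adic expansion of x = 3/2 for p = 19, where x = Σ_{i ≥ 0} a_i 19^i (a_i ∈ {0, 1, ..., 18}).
(a_0, …, a_5) = (11, 9, 9, 9, 9, 9)

v_19(3/2) = 0 (numerator and denominator both coprime to 19), so x ∈ ℤ_19^×. Compute digits iteratively via a_i = x_i mod 19, x_{i+1} = (x_i − a_i)/19, with x_0 = x:
  x_0 = 3/2;  a_0 = 11;  x_1 = (x_0 − 11)/19 = -1/2
  x_1 = -1/2;  a_1 = 9;  x_2 = (x_1 − 9)/19 = -1/2
  x_2 = -1/2;  a_2 = 9;  x_3 = (x_2 − 9)/19 = -1/2
  x_3 = -1/2;  a_3 = 9;  x_4 = (x_3 − 9)/19 = -1/2
  x_4 = -1/2;  a_4 = 9;  x_5 = (x_4 − 9)/19 = -1/2
  x_5 = -1/2;  a_5 = 9;  x_6 = (x_5 − 9)/19 = -1/2
Digits: (11, 9, 9, 9, 9, 9).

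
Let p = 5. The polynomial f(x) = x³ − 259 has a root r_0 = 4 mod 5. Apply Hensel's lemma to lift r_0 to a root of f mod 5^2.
r_1 = 19 (mod 25)

Hensel: r_{i+1} = r_i − f(r_i)/f′(r_i) mod 5^{i+2}, where f′(x) = 3x². Iterate:
  r_0 = 4 (mod 5)
  r_1 = 19 (mod 25)
Final: r = 19 with f(r) ≡ 0 mod 5^2.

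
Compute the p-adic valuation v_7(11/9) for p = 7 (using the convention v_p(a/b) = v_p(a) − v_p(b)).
v_7(11/9) = 0

Factor powers of 7 from the numerator and denominator of the reduced fraction: 11 = 7^0 · 11 and 9 = 7^0 · 9. Apply v_p(a/b) = v_p(a) − v_p(b): v_7(11/9) = 0 − 0 = 0.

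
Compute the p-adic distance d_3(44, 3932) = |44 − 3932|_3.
d_3(44, 3932) = 1/243

Step 1 — x − y = 44 − 3932 = -3888. Step 2 — v_3(-3888) = 5 (factor: -3888 = −(3^5 · 16); the sign does not affect v_p). Step 3 — |x − y|_3 = 3^{-5} = 1/243.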